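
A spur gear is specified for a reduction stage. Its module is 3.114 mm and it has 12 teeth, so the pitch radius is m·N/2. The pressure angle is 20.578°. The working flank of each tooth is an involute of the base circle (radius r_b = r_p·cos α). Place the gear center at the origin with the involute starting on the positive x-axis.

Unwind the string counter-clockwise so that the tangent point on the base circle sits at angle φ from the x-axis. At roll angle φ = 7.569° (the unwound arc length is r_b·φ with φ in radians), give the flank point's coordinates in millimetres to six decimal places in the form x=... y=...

x=17.643823 y=0.013419

pitch radius r_p = m·N/2 = 3.114·12/2 = 18.684000
base radius r_b = r_p·cos α = 18.684000·cos 20.578° = 17.491859
roll angle φ = 7.569° = 0.13210397 rad
x = r_b·(cos φ + φ·sin φ) = 17.491859·(0.99128695 + 0.13210397·0.13172007) = 17.643823
y = r_b·(sin φ − φ·cos φ) = 17.491859·(0.13172007 − 0.13210397·0.99128695) = 0.013419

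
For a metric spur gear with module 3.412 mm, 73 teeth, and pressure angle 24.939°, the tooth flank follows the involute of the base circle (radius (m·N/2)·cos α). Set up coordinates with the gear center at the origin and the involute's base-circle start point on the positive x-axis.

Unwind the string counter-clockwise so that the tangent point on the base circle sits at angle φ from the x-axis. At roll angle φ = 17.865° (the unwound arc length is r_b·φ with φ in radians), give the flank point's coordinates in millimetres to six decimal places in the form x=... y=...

x=118.282413 y=1.130016

pitch radius r_p = m·N/2 = 3.412·73/2 = 124.538000
base radius r_b = r_p·cos α = 124.538000·cos 24.939° = 112.925730
roll angle φ = 17.865° = 0.31180307 rad
x = r_b·(cos φ + φ·sin φ) = 112.925730·(0.95178198 + 0.31180307·0.30677526) = 118.282413
y = r_b·(sin φ − φ·cos φ) = 112.925730·(0.30677526 − 0.31180307·0.95178198) = 1.130016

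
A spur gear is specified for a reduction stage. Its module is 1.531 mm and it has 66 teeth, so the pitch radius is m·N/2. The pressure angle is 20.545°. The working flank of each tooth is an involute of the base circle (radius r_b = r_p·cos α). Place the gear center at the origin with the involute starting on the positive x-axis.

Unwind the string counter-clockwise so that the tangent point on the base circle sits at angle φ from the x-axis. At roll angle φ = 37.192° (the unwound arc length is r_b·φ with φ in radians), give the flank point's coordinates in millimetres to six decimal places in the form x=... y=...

x=56.251147 y=4.134257

pitch radius r_p = m·N/2 = 1.531·66/2 = 50.523000
base radius r_b = r_p·cos α = 50.523000·cos 20.545° = 47.309578
roll angle φ = 37.192° = 0.64912286 rad
x = r_b·(cos φ + φ·sin φ) = 47.309578·(0.79661433 + 0.64912286·0.60448789) = 56.251147
y = r_b·(sin φ − φ·cos φ) = 47.309578·(0.60448789 − 0.64912286·0.79661433) = 4.134257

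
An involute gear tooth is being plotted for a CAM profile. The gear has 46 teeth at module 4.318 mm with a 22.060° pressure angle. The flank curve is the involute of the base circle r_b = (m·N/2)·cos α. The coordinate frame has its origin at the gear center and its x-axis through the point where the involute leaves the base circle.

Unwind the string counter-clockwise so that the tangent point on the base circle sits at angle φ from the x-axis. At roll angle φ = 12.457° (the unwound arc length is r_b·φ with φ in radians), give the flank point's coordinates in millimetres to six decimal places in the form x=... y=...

pitch radius r_p = m·N/2 = 4.318·46/2 = 99.314000
base radius r_b = r_p·cos α = 99.314000·cos 22.060° = 92.043327
roll angle φ = 12.457° = 0.21741566 rad
x = r_b·(cos φ + φ·sin φ) = 92.043327·(0.97645817 + 0.21741566·0.21570685) = 94.193111
y = r_b·(sin φ − φ·cos φ) = 92.043327·(0.21570685 − 0.21741566·0.97645817) = 0.313826

x=94.193111 y=0.313826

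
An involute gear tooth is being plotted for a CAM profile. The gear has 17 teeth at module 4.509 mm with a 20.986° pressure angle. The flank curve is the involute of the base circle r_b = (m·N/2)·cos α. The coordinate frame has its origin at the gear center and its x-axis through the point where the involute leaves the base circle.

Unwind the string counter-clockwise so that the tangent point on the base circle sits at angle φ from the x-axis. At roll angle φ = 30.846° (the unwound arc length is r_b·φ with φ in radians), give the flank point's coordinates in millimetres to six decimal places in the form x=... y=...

x=40.600255 y=1.807836

pitch radius r_p = m·N/2 = 4.509·17/2 = 38.326500
base radius r_b = r_p·cos α = 38.326500·cos 20.986° = 35.784225
roll angle φ = 30.846° = 0.53836426 rad
x = r_b·(cos φ + φ·sin φ) = 35.784225·(0.85854853 + 0.53836426·0.51273232) = 40.600255
y = r_b·(sin φ − φ·cos φ) = 35.784225·(0.51273232 − 0.53836426·0.85854853) = 1.807836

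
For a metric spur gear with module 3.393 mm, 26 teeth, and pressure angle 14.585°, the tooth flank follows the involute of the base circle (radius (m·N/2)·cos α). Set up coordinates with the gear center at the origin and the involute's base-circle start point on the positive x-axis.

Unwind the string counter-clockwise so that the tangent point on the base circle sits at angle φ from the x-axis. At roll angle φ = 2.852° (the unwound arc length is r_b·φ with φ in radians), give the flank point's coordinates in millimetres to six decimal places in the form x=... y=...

x=42.740445 y=0.001755

pitch radius r_p = m·N/2 = 3.393·26/2 = 44.109000
base radius r_b = r_p·cos α = 44.109000·cos 14.585° = 42.687593
roll angle φ = 2.852° = 0.04977679 rad
x = r_b·(cos φ + φ·sin φ) = 42.687593·(0.99876139 + 0.04977679·0.04975624) = 42.740445
y = r_b·(sin φ − φ·cos φ) = 42.687593·(0.04975624 − 0.04977679·0.99876139) = 0.001755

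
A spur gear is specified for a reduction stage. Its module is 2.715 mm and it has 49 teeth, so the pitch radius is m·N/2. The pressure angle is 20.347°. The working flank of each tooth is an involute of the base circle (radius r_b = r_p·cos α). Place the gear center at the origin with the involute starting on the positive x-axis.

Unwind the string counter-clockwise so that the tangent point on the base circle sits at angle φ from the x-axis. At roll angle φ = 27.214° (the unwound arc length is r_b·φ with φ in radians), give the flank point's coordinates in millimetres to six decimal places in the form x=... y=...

x=69.010258 y=2.177779

pitch radius r_p = m·N/2 = 2.715·49/2 = 66.517500
base radius r_b = r_p·cos α = 66.517500·cos 20.347° = 62.367076
roll angle φ = 27.214° = 0.47497390 rad
x = r_b·(cos φ + φ·sin φ) = 62.367076·(0.88930466 + 0.47497390·0.45731524) = 69.010258
y = r_b·(sin φ − φ·cos φ) = 62.367076·(0.45731524 − 0.47497390·0.88930466) = 2.177779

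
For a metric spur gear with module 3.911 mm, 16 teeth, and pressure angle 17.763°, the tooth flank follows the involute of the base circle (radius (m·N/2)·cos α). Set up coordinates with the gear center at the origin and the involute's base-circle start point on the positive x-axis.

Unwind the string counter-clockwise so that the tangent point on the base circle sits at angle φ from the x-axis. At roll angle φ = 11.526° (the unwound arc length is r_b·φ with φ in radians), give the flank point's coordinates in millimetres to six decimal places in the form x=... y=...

x=30.393209 y=0.080529

pitch radius r_p = m·N/2 = 3.911·16/2 = 31.288000
base radius r_b = r_p·cos α = 31.288000·cos 17.763° = 29.796395
roll angle φ = 11.526° = 0.20116665 rad
x = r_b·(cos φ + φ·sin φ) = 29.796395·(0.97983413 + 0.20116665·0.19981259) = 30.393209
y = r_b·(sin φ − φ·cos φ) = 29.796395·(0.19981259 − 0.20116665·0.97983413) = 0.080529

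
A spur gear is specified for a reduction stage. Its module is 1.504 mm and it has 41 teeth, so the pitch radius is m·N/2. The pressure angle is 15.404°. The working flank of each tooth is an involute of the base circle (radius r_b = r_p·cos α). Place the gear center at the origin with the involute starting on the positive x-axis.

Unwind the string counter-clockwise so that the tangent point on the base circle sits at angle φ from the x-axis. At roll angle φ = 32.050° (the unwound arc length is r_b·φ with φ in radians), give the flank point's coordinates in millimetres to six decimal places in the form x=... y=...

pitch radius r_p = m·N/2 = 1.504·41/2 = 30.832000
base radius r_b = r_p·cos α = 30.832000·cos 15.404° = 29.724418
roll angle φ = 32.050° = 0.55937803 rad
x = r_b·(cos φ + φ·sin φ) = 29.724418·(0.84758533 + 0.55937803·0.53065912) = 34.017349
y = r_b·(sin φ − φ·cos φ) = 29.724418·(0.53065912 − 0.55937803·0.84758533) = 1.680574

x=34.017349 y=1.680574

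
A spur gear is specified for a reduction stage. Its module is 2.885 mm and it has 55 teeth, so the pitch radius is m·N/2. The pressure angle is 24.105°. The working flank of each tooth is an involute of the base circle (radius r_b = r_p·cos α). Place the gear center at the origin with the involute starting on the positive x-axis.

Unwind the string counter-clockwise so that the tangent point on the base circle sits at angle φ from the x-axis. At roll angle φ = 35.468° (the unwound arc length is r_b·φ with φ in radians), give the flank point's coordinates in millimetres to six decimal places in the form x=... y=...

x=84.993488 y=5.509853

pitch radius r_p = m·N/2 = 2.885·55/2 = 79.337500
base radius r_b = r_p·cos α = 79.337500·cos 24.105° = 72.419154
roll angle φ = 35.468° = 0.61903338 rad
x = r_b·(cos φ + φ·sin φ) = 72.419154·(0.81443972 + 0.61903338·0.58024818) = 84.993488
y = r_b·(sin φ − φ·cos φ) = 72.419154·(0.58024818 − 0.61903338·0.81443972) = 5.509853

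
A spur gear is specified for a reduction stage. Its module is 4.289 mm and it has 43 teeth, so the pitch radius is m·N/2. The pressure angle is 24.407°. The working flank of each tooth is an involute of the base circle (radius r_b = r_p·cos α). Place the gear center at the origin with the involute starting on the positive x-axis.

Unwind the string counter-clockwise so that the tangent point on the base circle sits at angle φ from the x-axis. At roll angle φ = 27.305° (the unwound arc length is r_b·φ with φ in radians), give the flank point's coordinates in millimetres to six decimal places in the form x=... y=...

pitch radius r_p = m·N/2 = 4.289·43/2 = 92.213500
base radius r_b = r_p·cos α = 92.213500·cos 24.407° = 83.972673
roll angle φ = 27.305° = 0.47656215 rad
x = r_b·(cos φ + φ·sin φ) = 83.972673·(0.88857720 + 0.47656215·0.45872710) = 92.973635
y = r_b·(sin φ − φ·cos φ) = 83.972673·(0.45872710 − 0.47656215·0.88857720) = 2.961282

x=92.973635 y=2.961282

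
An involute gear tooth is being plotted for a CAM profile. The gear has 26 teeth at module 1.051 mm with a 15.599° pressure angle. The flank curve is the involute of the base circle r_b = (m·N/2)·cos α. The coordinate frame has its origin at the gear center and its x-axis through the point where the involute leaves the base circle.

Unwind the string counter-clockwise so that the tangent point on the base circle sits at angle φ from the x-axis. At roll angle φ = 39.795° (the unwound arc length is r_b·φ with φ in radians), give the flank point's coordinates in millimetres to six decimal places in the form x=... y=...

x=15.961248 y=1.400061

pitch radius r_p = m·N/2 = 1.051·26/2 = 13.663000
base radius r_b = r_p·cos α = 13.663000·cos 15.599° = 13.159754
roll angle φ = 39.795° = 0.69455378 rad
x = r_b·(cos φ + φ·sin φ) = 13.159754·(0.76833938 + 0.69455378·0.64004265) = 15.961248
y = r_b·(sin φ − φ·cos φ) = 13.159754·(0.64004265 − 0.69455378·0.76833938) = 1.400061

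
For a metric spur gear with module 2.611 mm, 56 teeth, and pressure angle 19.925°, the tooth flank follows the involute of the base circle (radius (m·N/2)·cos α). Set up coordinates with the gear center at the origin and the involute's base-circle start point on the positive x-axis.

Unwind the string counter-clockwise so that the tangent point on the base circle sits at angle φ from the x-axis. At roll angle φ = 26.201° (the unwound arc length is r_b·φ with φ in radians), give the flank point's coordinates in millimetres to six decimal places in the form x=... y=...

x=75.546860 y=2.145421

pitch radius r_p = m·N/2 = 2.611·56/2 = 73.108000
base radius r_b = r_p·cos α = 73.108000·cos 19.925° = 68.731720
roll angle φ = 26.201° = 0.45729372 rad
x = r_b·(cos φ + φ·sin φ) = 68.731720·(0.89725066 + 0.45729372·0.44152151) = 75.546860
y = r_b·(sin φ − φ·cos φ) = 68.731720·(0.44152151 − 0.45729372·0.89725066) = 2.145421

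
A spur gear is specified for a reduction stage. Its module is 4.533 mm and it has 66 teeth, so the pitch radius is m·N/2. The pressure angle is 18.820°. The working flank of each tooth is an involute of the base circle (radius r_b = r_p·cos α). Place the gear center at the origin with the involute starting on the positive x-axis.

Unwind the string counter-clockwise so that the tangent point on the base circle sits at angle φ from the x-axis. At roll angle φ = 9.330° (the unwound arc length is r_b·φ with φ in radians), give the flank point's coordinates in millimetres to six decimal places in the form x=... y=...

x=143.456317 y=0.203255

pitch radius r_p = m·N/2 = 4.533·66/2 = 149.589000
base radius r_b = r_p·cos α = 149.589000·cos 18.820° = 141.591480
roll angle φ = 9.330° = 0.16283922 rad
x = r_b·(cos φ + φ·sin φ) = 141.591480·(0.98677097 + 0.16283922·0.16212052) = 143.456317
y = r_b·(sin φ − φ·cos φ) = 141.591480·(0.16212052 − 0.16283922·0.98677097) = 0.203255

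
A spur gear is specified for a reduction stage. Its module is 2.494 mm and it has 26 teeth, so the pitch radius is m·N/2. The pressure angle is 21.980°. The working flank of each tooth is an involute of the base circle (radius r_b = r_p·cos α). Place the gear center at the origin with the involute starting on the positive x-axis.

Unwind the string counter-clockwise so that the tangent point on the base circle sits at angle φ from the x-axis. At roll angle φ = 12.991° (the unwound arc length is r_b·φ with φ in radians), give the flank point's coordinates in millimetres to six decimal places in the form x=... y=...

pitch radius r_p = m·N/2 = 2.494·26/2 = 32.422000
base radius r_b = r_p·cos α = 32.422000·cos 21.980° = 30.065393
roll angle φ = 12.991° = 0.22673572 rad
x = r_b·(cos φ + φ·sin φ) = 30.065393·(0.97440539 + 0.22673572·0.22479800) = 30.828306
y = r_b·(sin φ − φ·cos φ) = 30.065393·(0.22479800 − 0.22673572·0.97440539) = 0.116217

x=30.828306 y=0.116217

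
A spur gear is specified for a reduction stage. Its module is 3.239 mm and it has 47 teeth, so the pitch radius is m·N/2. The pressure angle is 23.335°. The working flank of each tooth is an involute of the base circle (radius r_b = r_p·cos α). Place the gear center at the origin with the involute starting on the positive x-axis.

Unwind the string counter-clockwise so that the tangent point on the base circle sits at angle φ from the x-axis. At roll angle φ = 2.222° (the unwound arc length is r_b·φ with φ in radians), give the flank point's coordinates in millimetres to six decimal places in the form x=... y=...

pitch radius r_p = m·N/2 = 3.239·47/2 = 76.116500
base radius r_b = r_p·cos α = 76.116500·cos 23.335° = 69.890519
roll angle φ = 2.222° = 0.03878122 rad
x = r_b·(cos φ + φ·sin φ) = 69.890519·(0.99924810 + 0.03878122·0.03877150) = 69.943057
y = r_b·(sin φ − φ·cos φ) = 69.890519·(0.03877150 − 0.03878122·0.99924810) = 0.001359

x=69.943057 y=0.001359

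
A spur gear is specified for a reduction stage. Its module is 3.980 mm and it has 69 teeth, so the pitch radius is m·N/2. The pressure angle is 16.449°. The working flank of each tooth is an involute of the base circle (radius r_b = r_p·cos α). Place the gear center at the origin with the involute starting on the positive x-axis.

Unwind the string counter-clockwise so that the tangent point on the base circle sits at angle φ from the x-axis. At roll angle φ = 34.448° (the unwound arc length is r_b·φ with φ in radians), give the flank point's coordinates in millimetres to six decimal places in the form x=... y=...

x=153.383666 y=9.199740

pitch radius r_p = m·N/2 = 3.980·69/2 = 137.310000
base radius r_b = r_p·cos α = 137.310000·cos 16.449° = 131.690199
roll angle φ = 34.448° = 0.60123102 rad
x = r_b·(cos φ + φ·sin φ) = 131.690199·(0.82463990 + 0.60123102·0.56565805) = 153.383666
y = r_b·(sin φ − φ·cos φ) = 131.690199·(0.56565805 − 0.60123102·0.82463990) = 9.199740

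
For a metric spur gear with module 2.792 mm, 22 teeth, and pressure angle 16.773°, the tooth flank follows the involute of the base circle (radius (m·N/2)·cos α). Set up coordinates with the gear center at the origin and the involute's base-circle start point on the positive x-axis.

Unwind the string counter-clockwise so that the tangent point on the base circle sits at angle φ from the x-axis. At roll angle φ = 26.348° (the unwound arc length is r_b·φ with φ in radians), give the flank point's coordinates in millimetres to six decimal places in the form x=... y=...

x=32.352108 y=0.933187

pitch radius r_p = m·N/2 = 2.792·22/2 = 30.712000
base radius r_b = r_p·cos α = 30.712000·cos 16.773° = 29.405376
roll angle φ = 26.348° = 0.45985935 rad
x = r_b·(cos φ + φ·sin φ) = 29.405376·(0.89611493 + 0.45985935·0.44382207) = 32.352108
y = r_b·(sin φ − φ·cos φ) = 29.405376·(0.44382207 − 0.45985935·0.89611493) = 0.933187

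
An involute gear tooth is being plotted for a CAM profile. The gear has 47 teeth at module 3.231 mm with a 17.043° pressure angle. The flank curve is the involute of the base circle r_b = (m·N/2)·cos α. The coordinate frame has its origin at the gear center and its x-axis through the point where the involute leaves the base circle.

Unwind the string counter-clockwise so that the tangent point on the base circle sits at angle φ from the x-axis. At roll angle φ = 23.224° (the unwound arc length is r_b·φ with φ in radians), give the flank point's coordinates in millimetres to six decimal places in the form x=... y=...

x=78.314871 y=1.585153

pitch radius r_p = m·N/2 = 3.231·47/2 = 75.928500
base radius r_b = r_p·cos α = 75.928500·cos 17.043° = 72.594105
roll angle φ = 23.224° = 0.40533527 rad
x = r_b·(cos φ + φ·sin φ) = 72.594105·(0.91897024 + 0.40533527·0.39432688) = 78.314871
y = r_b·(sin φ − φ·cos φ) = 72.594105·(0.39432688 − 0.40533527·0.91897024) = 1.585153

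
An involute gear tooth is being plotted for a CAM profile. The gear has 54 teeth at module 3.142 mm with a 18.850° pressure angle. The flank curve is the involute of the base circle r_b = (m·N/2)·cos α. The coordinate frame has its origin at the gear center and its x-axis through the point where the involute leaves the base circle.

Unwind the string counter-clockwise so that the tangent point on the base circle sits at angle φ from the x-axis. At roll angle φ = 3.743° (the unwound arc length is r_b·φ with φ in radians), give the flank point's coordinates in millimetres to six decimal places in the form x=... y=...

pitch radius r_p = m·N/2 = 3.142·54/2 = 84.834000
base radius r_b = r_p·cos α = 84.834000·cos 18.850° = 80.284155
roll angle φ = 3.743° = 0.06532767 rad
x = r_b·(cos φ + φ·sin φ) = 80.284155·(0.99786691 + 0.06532767·0.06528122) = 80.455287
y = r_b·(sin φ − φ·cos φ) = 80.284155·(0.06528122 − 0.06532767·0.99786691) = 0.007458

x=80.455287 y=0.007458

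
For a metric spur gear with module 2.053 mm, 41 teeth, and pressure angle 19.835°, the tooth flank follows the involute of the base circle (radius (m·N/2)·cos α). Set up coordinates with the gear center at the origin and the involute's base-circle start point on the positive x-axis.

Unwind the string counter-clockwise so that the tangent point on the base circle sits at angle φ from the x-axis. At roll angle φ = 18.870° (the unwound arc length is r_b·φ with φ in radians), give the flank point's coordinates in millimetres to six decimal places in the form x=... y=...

x=41.678881 y=0.466327

pitch radius r_p = m·N/2 = 2.053·41/2 = 42.086500
base radius r_b = r_p·cos α = 42.086500·cos 19.835° = 39.589662
roll angle φ = 18.870° = 0.32934363 rad
x = r_b·(cos φ + φ·sin φ) = 39.589662·(0.94625483 + 0.32934363·0.32342200) = 41.678881
y = r_b·(sin φ − φ·cos φ) = 39.589662·(0.32342200 − 0.32934363·0.94625483) = 0.466327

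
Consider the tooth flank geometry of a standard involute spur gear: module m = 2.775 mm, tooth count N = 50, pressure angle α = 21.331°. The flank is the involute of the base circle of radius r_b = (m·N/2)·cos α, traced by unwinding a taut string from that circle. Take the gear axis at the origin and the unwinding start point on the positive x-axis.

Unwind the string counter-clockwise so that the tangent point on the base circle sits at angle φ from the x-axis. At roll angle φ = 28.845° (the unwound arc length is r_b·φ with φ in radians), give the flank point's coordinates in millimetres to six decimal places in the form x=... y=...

x=72.300138 y=2.679528

pitch radius r_p = m·N/2 = 2.775·50/2 = 69.375000
base radius r_b = r_p·cos α = 69.375000·cos 21.331° = 64.622435
roll angle φ = 28.845° = 0.50344022 rad
x = r_b·(cos φ + φ·sin φ) = 64.622435·(0.87592804 + 0.50344022·0.48244178) = 72.300138
y = r_b·(sin φ − φ·cos φ) = 64.622435·(0.48244178 − 0.50344022·0.87592804) = 2.679528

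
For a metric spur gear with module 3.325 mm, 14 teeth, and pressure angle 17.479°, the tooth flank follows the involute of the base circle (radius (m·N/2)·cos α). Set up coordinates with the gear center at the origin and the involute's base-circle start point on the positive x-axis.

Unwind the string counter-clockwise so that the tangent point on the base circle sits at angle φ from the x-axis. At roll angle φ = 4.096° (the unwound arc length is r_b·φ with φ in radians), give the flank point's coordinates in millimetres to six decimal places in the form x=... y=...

x=22.256982 y=0.002702

pitch radius r_p = m·N/2 = 3.325·14/2 = 23.275000
base radius r_b = r_p·cos α = 23.275000·cos 17.479° = 22.200326
roll angle φ = 4.096° = 0.07148869 rad
x = r_b·(cos φ + φ·sin φ) = 22.200326·(0.99744577 + 0.07148869·0.07142781) = 22.256982
y = r_b·(sin φ − φ·cos φ) = 22.200326·(0.07142781 − 0.07148869·0.99744577) = 0.002702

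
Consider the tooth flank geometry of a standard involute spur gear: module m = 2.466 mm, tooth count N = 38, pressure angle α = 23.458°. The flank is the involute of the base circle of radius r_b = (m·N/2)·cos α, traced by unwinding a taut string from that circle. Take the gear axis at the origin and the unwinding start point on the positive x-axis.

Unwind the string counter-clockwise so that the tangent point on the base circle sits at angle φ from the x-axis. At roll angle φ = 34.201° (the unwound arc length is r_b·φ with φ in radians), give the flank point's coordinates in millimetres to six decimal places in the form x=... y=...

pitch radius r_p = m·N/2 = 2.466·38/2 = 46.854000
base radius r_b = r_p·cos α = 46.854000·cos 23.458° = 42.981617
roll angle φ = 34.201° = 0.59692006 rad
x = r_b·(cos φ + φ·sin φ) = 42.981617·(0.82707076 + 0.59692006·0.56209781) = 49.970351
y = r_b·(sin φ − φ·cos φ) = 42.981617·(0.56209781 − 0.59692006·0.82707076) = 2.940058

x=49.970351 y=2.940058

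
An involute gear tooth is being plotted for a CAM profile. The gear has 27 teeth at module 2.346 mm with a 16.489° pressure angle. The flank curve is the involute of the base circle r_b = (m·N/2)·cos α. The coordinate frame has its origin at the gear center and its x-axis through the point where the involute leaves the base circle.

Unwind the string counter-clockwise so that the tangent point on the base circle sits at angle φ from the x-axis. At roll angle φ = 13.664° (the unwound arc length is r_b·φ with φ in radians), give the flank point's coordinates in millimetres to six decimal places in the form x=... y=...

x=31.219849 y=0.136520

pitch radius r_p = m·N/2 = 2.346·27/2 = 31.671000
base radius r_b = r_p·cos α = 31.671000·cos 16.489° = 30.368506
roll angle φ = 13.664° = 0.23848179 rad
x = r_b·(cos φ + φ·sin φ) = 30.368506·(0.97169774 + 0.23848179·0.23622766) = 31.219849
y = r_b·(sin φ − φ·cos φ) = 30.368506·(0.23622766 − 0.23848179·0.97169774) = 0.136520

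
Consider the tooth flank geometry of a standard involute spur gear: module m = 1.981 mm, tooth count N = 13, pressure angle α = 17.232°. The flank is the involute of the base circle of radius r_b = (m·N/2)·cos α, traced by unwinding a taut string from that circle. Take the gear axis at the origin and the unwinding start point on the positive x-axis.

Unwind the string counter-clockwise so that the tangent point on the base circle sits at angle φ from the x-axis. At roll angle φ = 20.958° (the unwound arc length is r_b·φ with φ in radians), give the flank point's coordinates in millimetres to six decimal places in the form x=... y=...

x=13.093963 y=0.197966

pitch radius r_p = m·N/2 = 1.981·13/2 = 12.876500
base radius r_b = r_p·cos α = 12.876500·cos 17.232° = 12.298513
roll angle φ = 20.958° = 0.36578610 rad
x = r_b·(cos φ + φ·sin φ) = 12.298513·(0.93384287 + 0.36578610·0.35768350) = 13.093963
y = r_b·(sin φ − φ·cos φ) = 12.298513·(0.35768350 − 0.36578610·0.93384287) = 0.197966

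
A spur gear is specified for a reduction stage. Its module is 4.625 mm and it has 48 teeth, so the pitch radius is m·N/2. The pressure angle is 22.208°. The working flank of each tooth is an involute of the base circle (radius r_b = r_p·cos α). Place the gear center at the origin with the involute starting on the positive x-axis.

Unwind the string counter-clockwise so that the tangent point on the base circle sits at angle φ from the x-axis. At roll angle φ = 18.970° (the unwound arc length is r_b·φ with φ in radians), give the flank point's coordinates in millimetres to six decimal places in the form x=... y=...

x=108.244942 y=1.229683

pitch radius r_p = m·N/2 = 4.625·48/2 = 111.000000
base radius r_b = r_p·cos α = 111.000000·cos 22.208° = 102.765778
roll angle φ = 18.970° = 0.33108896 rad
x = r_b·(cos φ + φ·sin φ) = 102.765778·(0.94568891 + 0.33108896·0.32507304) = 108.244942
y = r_b·(sin φ − φ·cos φ) = 102.765778·(0.32507304 − 0.33108896·0.94568891) = 1.229683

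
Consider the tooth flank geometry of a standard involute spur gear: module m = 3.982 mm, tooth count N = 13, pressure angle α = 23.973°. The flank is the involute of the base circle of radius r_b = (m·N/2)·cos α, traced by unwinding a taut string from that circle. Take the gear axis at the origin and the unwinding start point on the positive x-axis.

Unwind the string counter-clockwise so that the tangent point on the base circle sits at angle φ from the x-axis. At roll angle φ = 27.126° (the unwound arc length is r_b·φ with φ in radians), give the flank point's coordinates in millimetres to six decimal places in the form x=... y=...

pitch radius r_p = m·N/2 = 3.982·13/2 = 25.883000
base radius r_b = r_p·cos α = 25.883000·cos 23.973° = 23.650255
roll angle φ = 27.126° = 0.47343801 rad
x = r_b·(cos φ + φ·sin φ) = 23.650255·(0.89000599 + 0.47343801·0.45594883) = 26.154096
y = r_b·(sin φ − φ·cos φ) = 23.650255·(0.45594883 − 0.47343801·0.89000599) = 0.817971

x=26.154096 y=0.817971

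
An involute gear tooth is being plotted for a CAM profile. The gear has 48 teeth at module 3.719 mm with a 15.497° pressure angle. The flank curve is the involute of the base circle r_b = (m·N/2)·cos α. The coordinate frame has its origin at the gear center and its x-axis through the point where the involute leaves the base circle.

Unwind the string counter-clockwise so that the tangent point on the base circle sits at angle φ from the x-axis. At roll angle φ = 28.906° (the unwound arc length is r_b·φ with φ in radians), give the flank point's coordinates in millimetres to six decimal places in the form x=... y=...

pitch radius r_p = m·N/2 = 3.719·48/2 = 89.256000
base radius r_b = r_p·cos α = 89.256000·cos 15.497° = 86.011049
roll angle φ = 28.906° = 0.50450487 rad
x = r_b·(cos φ + φ·sin φ) = 86.011049·(0.87541391 + 0.50450487·0.48337406) = 96.270316
y = r_b·(sin φ − φ·cos φ) = 86.011049·(0.48337406 − 0.50450487·0.87541391) = 3.588680

x=96.270316 y=3.588680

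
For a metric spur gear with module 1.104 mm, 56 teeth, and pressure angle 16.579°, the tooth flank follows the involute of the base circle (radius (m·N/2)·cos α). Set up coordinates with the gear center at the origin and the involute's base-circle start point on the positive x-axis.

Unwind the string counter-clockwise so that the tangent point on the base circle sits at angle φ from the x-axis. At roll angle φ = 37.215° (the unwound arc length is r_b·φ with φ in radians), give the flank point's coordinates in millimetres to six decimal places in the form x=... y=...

pitch radius r_p = m·N/2 = 1.104·56/2 = 30.912000
base radius r_b = r_p·cos α = 30.912000·cos 16.579° = 29.626902
roll angle φ = 37.215° = 0.64952428 rad
x = r_b·(cos φ + φ·sin φ) = 29.626902·(0.79637161 + 0.64952428·0.60480763) = 35.232574
y = r_b·(sin φ − φ·cos φ) = 29.626902·(0.60480763 − 0.64952428·0.79637161) = 2.593685

x=35.232574 y=2.593685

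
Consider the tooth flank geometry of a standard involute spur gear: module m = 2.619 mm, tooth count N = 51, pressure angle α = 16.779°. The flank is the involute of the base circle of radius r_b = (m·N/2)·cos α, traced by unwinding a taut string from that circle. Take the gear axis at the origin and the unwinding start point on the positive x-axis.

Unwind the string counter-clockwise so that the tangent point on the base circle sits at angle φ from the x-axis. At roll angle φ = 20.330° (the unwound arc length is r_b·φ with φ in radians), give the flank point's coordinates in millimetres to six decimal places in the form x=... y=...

x=67.840498 y=0.940212

pitch radius r_p = m·N/2 = 2.619·51/2 = 66.784500
base radius r_b = r_p·cos α = 66.784500·cos 16.779° = 63.941175
roll angle φ = 20.330° = 0.35482544 rad
x = r_b·(cos φ + φ·sin φ) = 63.941175·(0.93770715 + 0.35482544·0.34742668) = 67.840498
y = r_b·(sin φ − φ·cos φ) = 63.941175·(0.34742668 − 0.35482544·0.93770715) = 0.940212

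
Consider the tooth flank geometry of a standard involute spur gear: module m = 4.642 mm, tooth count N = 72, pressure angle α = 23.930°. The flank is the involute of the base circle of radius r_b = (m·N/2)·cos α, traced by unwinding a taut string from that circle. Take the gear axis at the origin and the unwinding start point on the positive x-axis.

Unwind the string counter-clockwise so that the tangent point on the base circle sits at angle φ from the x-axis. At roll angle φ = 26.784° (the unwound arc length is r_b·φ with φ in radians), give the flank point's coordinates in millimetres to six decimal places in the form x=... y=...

x=168.536283 y=5.088508

pitch radius r_p = m·N/2 = 4.642·72/2 = 167.112000
base radius r_b = r_p·cos α = 167.112000·cos 23.930° = 152.747336
roll angle φ = 26.784° = 0.46746899 rad
x = r_b·(cos φ + φ·sin φ) = 152.747336·(0.89271169 + 0.46746899·0.45062827) = 168.536283
y = r_b·(sin φ − φ·cos φ) = 152.747336·(0.45062827 − 0.46746899·0.89271169) = 5.088508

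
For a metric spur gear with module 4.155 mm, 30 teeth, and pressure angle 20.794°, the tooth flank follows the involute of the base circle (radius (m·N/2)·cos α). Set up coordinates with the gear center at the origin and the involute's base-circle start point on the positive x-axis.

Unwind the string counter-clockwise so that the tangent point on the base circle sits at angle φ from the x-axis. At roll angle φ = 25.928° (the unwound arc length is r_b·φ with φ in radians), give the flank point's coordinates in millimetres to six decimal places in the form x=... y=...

x=63.929218 y=1.763227

pitch radius r_p = m·N/2 = 4.155·30/2 = 62.325000
base radius r_b = r_p·cos α = 62.325000·cos 20.794° = 58.265328
roll angle φ = 25.928° = 0.45252897 rad
x = r_b·(cos φ + φ·sin φ) = 58.265328·(0.89934421 + 0.45252897·0.43724134) = 63.929218
y = r_b·(sin φ − φ·cos φ) = 58.265328·(0.43724134 − 0.45252897·0.89934421) = 1.763227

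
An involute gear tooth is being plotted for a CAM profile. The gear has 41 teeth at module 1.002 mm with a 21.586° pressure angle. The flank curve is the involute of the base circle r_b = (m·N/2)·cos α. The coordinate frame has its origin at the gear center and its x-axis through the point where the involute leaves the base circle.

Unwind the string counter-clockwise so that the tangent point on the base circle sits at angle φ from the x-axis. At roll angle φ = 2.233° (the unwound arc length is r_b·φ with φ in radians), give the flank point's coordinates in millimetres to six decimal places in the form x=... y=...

pitch radius r_p = m·N/2 = 1.002·41/2 = 20.541000
base radius r_b = r_p·cos α = 20.541000·cos 21.586° = 19.100386
roll angle φ = 2.233° = 0.03897320 rad
x = r_b·(cos φ + φ·sin φ) = 19.100386·(0.99924064 + 0.03897320·0.03896334) = 19.114886
y = r_b·(sin φ − φ·cos φ) = 19.100386·(0.03896334 − 0.03897320·0.99924064) = 0.000377

x=19.114886 y=0.000377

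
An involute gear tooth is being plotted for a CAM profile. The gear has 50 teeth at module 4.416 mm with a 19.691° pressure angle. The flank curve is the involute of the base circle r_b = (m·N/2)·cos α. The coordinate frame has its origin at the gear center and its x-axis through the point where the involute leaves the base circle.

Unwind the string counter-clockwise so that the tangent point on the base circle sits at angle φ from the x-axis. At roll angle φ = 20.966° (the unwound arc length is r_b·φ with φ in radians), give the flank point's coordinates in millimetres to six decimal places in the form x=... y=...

x=110.672108 y=1.675064

pitch radius r_p = m·N/2 = 4.416·50/2 = 110.400000
base radius r_b = r_p·cos α = 110.400000·cos 19.691° = 103.944193
roll angle φ = 20.966° = 0.36592573 rad
x = r_b·(cos φ + φ·sin φ) = 103.944193·(0.93379292 + 0.36592573·0.35781389) = 110.672108
y = r_b·(sin φ − φ·cos φ) = 103.944193·(0.35781389 − 0.36592573·0.93379292) = 1.675064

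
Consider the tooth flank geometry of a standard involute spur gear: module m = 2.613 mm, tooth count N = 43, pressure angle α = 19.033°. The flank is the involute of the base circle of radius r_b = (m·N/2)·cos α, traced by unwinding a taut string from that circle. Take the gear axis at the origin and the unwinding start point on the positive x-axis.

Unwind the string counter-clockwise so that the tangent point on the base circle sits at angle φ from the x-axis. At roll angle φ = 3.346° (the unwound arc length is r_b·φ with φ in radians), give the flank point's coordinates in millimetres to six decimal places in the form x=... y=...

pitch radius r_p = m·N/2 = 2.613·43/2 = 56.179500
base radius r_b = r_p·cos α = 56.179500·cos 19.033° = 53.108218
roll angle φ = 3.346° = 0.05839872 rad
x = r_b·(cos φ + φ·sin φ) = 53.108218·(0.99829528 + 0.05839872·0.05836553) = 53.198701
y = r_b·(sin φ − φ·cos φ) = 53.108218·(0.05836553 − 0.05839872·0.99829528) = 0.003525

x=53.198701 y=0.003525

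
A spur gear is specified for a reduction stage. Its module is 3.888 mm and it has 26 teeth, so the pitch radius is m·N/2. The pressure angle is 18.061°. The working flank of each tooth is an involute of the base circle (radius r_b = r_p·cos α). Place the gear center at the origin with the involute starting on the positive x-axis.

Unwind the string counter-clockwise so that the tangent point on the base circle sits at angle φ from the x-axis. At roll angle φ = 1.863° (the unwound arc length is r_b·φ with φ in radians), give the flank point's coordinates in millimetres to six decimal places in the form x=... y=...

x=48.078940 y=0.000551

pitch radius r_p = m·N/2 = 3.888·26/2 = 50.544000
base radius r_b = r_p·cos α = 50.544000·cos 18.061° = 48.053545
roll angle φ = 1.863° = 0.03251548 rad
x = r_b·(cos φ + φ·sin φ) = 48.053545·(0.99947142 + 0.03251548·0.03250975) = 48.078940
y = r_b·(sin φ − φ·cos φ) = 48.053545·(0.03250975 − 0.03251548·0.99947142) = 0.000551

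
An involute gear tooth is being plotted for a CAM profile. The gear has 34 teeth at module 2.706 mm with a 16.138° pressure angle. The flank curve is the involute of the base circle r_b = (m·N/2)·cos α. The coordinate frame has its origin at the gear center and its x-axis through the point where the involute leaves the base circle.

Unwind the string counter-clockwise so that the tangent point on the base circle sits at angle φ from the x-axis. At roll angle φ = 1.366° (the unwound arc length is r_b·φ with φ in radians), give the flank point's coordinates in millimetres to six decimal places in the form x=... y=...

x=44.201849 y=0.000200

pitch radius r_p = m·N/2 = 2.706·34/2 = 46.002000
base radius r_b = r_p·cos α = 46.002000·cos 16.138° = 44.189292
roll angle φ = 1.366° = 0.02384120 rad
x = r_b·(cos φ + φ·sin φ) = 44.189292·(0.99971581 + 0.02384120·0.02383894) = 44.201849
y = r_b·(sin φ − φ·cos φ) = 44.189292·(0.02383894 − 0.02384120·0.99971581) = 0.000200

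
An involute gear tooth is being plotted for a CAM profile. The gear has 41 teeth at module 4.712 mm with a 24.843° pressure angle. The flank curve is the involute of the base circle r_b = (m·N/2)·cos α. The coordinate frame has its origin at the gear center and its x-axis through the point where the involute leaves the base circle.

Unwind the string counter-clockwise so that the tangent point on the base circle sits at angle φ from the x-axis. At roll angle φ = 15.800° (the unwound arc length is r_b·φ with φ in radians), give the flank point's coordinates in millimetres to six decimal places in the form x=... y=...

pitch radius r_p = m·N/2 = 4.712·41/2 = 96.596000
base radius r_b = r_p·cos α = 96.596000·cos 24.843° = 87.657241
roll angle φ = 15.800° = 0.27576202 rad
x = r_b·(cos φ + φ·sin φ) = 87.657241·(0.96221799 + 0.27576202·0.27228025) = 90.927079
y = r_b·(sin φ − φ·cos φ) = 87.657241·(0.27228025 − 0.27576202·0.96221799) = 0.608084

x=90.927079 y=0.608084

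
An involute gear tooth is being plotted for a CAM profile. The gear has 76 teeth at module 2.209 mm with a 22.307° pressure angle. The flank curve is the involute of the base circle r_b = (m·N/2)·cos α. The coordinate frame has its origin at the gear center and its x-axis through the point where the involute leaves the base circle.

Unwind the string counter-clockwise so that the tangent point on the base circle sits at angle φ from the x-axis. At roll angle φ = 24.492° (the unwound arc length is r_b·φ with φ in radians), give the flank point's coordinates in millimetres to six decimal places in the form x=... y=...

x=84.434515 y=1.985294

pitch radius r_p = m·N/2 = 2.209·76/2 = 83.942000
base radius r_b = r_p·cos α = 83.942000·cos 22.307° = 77.660062
roll angle φ = 24.492° = 0.42746604 rad
x = r_b·(cos φ + φ·sin φ) = 77.660062·(0.91001916 + 0.42746604·0.41456618) = 84.434515
y = r_b·(sin φ − φ·cos φ) = 77.660062·(0.41456618 − 0.42746604·0.91001916) = 1.985294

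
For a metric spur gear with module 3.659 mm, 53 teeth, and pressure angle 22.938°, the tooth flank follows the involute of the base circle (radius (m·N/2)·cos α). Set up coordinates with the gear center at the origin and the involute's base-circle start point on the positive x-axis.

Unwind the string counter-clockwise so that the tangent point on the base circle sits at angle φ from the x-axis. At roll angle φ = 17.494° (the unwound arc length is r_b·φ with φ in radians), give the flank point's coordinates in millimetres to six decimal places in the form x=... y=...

x=93.362140 y=0.839378

pitch radius r_p = m·N/2 = 3.659·53/2 = 96.963500
base radius r_b = r_p·cos α = 96.963500·cos 22.938° = 89.296317
roll angle φ = 17.494° = 0.30532790 rad
x = r_b·(cos φ + φ·sin φ) = 89.296317·(0.95374844 + 0.30532790·0.30060592) = 93.362140
y = r_b·(sin φ − φ·cos φ) = 89.296317·(0.30060592 − 0.30532790·0.95374844) = 0.839378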